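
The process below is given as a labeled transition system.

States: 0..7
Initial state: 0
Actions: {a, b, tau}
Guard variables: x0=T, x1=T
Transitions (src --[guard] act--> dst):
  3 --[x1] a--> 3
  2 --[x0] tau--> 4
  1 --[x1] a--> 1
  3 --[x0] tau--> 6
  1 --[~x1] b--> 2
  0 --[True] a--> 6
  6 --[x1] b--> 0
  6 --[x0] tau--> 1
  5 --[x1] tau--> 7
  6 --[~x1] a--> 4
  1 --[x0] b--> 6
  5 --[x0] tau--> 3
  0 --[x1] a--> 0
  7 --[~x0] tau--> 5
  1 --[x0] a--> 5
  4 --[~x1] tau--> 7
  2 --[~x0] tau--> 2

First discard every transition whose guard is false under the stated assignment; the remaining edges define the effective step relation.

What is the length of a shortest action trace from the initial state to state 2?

BFS to 2:
  Layer 0: {0}
  Layer 1: {6}
  Layer 2: {1}
  Layer 3: {5}
  Layer 4: {3,7}
2 never appears.

Answer: UNREACHABLE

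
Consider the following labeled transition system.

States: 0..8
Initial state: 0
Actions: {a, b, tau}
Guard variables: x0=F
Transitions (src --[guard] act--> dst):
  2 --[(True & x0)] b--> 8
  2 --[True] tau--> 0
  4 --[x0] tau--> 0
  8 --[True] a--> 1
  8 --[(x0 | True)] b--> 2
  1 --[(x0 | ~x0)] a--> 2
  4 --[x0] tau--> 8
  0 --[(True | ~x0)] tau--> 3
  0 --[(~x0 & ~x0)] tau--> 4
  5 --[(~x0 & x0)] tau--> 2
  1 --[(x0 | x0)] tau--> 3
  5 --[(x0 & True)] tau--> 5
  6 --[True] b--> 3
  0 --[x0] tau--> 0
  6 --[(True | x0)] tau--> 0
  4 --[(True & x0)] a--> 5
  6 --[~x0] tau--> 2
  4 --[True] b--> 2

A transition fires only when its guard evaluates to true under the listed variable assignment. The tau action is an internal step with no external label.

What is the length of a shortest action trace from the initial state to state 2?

Breadth-first toward 2:
  Layer 0: {0}
  Layer 1: {3,4}
  Layer 2: {2}
2 enters at depth 2; path tau·b

Answer: 2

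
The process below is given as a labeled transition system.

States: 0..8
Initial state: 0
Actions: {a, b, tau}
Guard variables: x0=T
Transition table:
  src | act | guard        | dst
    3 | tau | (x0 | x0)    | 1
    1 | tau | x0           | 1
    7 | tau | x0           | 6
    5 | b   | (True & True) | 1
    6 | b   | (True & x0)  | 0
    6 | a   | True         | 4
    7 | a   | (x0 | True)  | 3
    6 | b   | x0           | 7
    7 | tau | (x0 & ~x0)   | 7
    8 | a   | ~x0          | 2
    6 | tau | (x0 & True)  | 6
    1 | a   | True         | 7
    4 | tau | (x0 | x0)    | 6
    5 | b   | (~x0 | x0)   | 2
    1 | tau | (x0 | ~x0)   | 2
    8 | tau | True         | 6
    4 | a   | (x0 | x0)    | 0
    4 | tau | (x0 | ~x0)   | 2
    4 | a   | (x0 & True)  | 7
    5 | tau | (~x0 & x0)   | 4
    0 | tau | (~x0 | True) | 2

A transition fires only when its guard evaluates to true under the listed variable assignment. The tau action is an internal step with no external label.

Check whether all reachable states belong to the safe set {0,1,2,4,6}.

Answer: INVARIANT HOLDS

Trace:
Allowed set {0,1,2,4,6}
R = {0,2}
  0: safe
  2: safe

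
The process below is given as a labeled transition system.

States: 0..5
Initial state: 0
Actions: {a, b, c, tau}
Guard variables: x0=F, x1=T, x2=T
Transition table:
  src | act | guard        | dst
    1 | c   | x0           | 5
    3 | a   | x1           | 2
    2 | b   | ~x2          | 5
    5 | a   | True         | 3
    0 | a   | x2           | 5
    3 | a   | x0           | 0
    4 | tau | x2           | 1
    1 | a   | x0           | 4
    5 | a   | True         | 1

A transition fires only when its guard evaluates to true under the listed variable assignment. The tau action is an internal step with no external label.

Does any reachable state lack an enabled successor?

Answer: DEADLOCK at state 1

Working:
Reach set: {0,1,2,3,5}
  0: a→5  [1 exit(s)]
  1: ∅  [STUCK]
  2: ∅  [STUCK]
  3: a→2  [1 exit(s)]
  5: a→1  a→3  [2 exit(s)]
trace reaching 1: a·a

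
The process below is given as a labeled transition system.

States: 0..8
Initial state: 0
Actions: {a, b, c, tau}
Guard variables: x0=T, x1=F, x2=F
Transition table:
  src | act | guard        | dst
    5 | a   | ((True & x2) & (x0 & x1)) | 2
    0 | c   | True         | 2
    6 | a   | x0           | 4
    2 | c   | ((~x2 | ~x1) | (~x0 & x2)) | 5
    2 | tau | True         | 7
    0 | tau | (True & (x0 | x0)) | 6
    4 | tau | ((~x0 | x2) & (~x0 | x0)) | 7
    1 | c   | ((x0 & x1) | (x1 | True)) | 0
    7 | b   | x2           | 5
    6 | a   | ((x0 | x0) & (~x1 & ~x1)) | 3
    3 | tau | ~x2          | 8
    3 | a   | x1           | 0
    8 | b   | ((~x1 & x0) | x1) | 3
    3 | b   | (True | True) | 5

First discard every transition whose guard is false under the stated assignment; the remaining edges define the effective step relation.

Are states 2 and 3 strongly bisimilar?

Bisimulation quotient by refinement:
  P[0] = {{0,1,2,3,4,5,6,7,8}}
  P[1] = {{0,2},{1},{3},{4,5,7},{6},{8}}
  P[2] = {{0},{1},{2},{3},{4,5,7},{6},{8}}
Fixed point at round 3; 7 class(es).
2∈{2}, 3∈{3}

Answer: NOT BISIMILAR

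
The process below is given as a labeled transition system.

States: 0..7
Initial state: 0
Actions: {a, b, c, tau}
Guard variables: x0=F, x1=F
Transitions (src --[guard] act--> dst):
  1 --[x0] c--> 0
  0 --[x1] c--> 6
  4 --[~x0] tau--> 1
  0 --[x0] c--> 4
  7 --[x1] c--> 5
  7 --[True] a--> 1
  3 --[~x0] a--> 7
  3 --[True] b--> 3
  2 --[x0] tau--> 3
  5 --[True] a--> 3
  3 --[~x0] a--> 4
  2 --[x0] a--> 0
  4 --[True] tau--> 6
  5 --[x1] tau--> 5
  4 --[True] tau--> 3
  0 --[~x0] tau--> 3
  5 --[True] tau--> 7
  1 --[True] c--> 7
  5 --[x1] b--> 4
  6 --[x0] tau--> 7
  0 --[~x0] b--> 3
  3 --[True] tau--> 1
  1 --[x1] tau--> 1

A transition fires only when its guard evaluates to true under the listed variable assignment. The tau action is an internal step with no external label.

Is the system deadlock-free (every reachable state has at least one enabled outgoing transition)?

Answer: DEADLOCK at state 6

Working:
Reachable = {0,1,3,4,6,7}
  0: b→3  tau→3  [2 out]
  1: c→7  [1 out]
  3: a→4  a→7  b→3  tau→1  [4 out]
  4: tau→1  tau→3  tau→6  [3 out]
  6: ∅  [deadlock]
  7: a→1  [1 out]
trace reaching 6: tau·a·tau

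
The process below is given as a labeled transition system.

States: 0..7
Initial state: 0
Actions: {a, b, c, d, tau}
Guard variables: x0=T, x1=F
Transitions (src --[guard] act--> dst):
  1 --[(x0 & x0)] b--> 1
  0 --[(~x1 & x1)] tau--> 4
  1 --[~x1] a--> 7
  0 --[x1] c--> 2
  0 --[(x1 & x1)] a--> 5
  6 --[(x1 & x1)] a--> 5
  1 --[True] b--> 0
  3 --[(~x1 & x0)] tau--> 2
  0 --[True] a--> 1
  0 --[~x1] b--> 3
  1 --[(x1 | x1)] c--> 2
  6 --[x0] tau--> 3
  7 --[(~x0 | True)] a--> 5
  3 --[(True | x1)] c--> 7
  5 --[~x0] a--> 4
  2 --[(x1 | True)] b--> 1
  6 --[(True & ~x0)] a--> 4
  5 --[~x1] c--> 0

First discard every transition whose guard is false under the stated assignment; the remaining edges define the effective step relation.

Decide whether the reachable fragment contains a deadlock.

R = {0,1,2,3,5,7}
  0: a→1  b→3  [2 exit(s)]
  1: a→7  b→0  b→1  [3 exit(s)]
  2: b→1  [1 exit(s)]
  3: c→7  tau→2  [2 exit(s)]
  5: c→0  [1 exit(s)]
  7: a→5  [1 exit(s)]

Answer: DEADLOCK-FREE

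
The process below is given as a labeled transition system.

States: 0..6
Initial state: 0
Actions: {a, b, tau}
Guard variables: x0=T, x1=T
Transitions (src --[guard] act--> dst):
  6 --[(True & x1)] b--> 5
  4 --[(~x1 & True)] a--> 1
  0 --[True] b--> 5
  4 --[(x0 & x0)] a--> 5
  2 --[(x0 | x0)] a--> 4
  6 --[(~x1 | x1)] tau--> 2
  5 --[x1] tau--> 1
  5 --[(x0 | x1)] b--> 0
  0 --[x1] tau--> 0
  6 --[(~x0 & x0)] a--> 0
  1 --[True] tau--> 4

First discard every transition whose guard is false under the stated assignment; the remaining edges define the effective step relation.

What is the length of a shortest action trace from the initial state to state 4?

Breadth-first toward 4:
  L0 = {0}
  L1 = {5}
  L2 = {1}
  L3 = {4}
first hit 4 at d=3 via b·tau·tau

Answer: 3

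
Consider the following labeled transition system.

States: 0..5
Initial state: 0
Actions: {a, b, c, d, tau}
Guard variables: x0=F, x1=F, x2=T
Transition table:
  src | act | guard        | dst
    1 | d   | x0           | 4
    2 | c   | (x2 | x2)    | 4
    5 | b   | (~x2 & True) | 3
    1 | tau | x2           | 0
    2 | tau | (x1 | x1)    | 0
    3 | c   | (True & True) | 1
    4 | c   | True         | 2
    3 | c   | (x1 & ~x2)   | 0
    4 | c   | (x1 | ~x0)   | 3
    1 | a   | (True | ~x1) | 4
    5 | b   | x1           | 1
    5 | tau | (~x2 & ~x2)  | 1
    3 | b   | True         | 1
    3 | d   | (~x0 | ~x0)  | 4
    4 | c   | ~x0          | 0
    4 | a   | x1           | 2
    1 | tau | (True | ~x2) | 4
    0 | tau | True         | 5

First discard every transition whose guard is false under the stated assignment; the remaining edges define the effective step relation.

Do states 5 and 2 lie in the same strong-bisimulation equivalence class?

Answer: NOT BISIMILAR

Trace:
Refine partition for ~:
  P[0] = {{0,1,2,3,4,5}}
  P[1] = {{0},{1},{2,4},{3},{5}}
  P[2] = {{0},{1},{2},{3},{4},{5}}
6 equivalence class(es) (converged in 3)
class of 5: {5}; class of 2: {2}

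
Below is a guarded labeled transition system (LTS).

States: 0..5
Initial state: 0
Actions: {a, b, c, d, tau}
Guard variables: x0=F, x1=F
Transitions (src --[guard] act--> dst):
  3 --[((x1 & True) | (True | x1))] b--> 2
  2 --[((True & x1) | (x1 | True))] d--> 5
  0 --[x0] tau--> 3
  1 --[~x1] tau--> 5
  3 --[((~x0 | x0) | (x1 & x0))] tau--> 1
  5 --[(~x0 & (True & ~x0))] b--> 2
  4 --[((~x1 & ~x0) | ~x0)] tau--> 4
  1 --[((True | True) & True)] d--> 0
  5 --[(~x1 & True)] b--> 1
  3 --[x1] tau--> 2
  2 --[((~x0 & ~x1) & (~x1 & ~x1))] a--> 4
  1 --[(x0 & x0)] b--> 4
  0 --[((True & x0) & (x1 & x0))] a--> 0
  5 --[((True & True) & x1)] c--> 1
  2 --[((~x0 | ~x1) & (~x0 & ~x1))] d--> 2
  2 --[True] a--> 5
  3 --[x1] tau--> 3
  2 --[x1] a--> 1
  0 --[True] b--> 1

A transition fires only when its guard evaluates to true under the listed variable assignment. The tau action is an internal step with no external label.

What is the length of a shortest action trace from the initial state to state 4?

Answer: 4

Working:
BFS to 4:
  depth 0: {0}
  depth 1: {1}
  depth 2: {5}
  depth 3: {2}
  depth 4: {4}
first hit 4 at d=4 via b·tau·b·a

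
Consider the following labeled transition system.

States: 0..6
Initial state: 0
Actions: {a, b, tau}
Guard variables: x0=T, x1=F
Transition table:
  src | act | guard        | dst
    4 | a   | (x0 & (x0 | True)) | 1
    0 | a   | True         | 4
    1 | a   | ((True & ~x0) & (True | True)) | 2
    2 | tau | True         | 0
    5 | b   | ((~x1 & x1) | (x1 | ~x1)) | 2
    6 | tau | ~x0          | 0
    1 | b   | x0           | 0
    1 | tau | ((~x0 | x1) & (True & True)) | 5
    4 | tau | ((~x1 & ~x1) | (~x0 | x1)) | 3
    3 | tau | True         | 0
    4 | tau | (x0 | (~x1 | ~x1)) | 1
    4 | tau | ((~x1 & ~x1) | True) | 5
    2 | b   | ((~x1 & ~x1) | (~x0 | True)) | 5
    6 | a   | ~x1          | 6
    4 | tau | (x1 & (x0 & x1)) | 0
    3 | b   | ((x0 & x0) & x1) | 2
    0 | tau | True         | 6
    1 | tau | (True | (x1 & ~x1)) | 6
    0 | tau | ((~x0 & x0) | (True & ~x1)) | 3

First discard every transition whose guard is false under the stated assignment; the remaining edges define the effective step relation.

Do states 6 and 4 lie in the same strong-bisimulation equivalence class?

Bisimulation quotient by refinement:
  round 0: {{0,1,2,3,4,5,6}}
  round 1: {{0,4},{1,2},{3},{5},{6}}
  round 2: {{0},{1},{2},{3},{4},{5},{6}}
7 equivalence class(es) (converged in 3)
class of 6: {6}; class of 4: {4}

Answer: NOT BISIMILAR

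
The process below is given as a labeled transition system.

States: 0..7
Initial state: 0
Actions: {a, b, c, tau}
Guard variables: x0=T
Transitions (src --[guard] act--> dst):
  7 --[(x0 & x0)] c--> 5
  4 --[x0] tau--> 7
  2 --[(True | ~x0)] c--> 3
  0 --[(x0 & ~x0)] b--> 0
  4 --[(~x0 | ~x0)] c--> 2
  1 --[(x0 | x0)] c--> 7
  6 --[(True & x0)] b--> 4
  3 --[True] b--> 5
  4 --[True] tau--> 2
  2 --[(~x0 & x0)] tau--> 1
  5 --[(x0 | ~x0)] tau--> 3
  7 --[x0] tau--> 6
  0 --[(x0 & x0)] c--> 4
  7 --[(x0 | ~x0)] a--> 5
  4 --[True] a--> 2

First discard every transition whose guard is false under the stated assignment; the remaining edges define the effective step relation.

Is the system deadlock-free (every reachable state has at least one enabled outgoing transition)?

Reach set: {0,2,3,4,5,6,7}
  0: c→4  [1 exit(s)]
  2: c→3  [1 exit(s)]
  3: b→5  [1 exit(s)]
  4: a→2  tau→2  tau→7  [3 exit(s)]
  5: tau→3  [1 exit(s)]
  6: b→4  [1 exit(s)]
  7: a→5  c→5  tau→6  [3 exit(s)]

Answer: DEADLOCK-FREE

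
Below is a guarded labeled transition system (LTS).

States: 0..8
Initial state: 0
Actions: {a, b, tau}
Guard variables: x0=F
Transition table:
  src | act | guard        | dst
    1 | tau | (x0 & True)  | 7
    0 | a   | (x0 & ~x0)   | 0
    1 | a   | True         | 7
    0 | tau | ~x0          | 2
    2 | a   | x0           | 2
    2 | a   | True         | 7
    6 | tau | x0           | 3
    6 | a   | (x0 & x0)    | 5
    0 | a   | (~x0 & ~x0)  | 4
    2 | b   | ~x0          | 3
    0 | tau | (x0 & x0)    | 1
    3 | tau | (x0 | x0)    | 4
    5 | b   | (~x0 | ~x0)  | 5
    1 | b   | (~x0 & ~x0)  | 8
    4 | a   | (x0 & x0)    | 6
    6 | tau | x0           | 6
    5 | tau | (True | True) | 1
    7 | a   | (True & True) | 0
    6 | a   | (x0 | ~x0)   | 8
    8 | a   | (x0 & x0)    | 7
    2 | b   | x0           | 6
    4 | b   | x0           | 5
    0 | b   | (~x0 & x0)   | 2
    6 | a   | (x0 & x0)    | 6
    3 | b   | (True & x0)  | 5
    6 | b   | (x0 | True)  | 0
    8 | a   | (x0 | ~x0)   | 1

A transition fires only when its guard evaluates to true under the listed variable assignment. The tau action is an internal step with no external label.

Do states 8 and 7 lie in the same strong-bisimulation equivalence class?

Answer: NOT BISIMILAR

Trace:
Refine partition for ~:
  P[0] = {{0,1,2,3,4,5,6,7,8}}
  P[1] = {{0},{1,2,6},{3,4},{5},{7,8}}
  P[2] = {{0},{1},{2},{3,4},{5},{6},{7},{8}}
8 equivalence class(es) (converged in 3)
class of 8: {8}; class of 7: {7}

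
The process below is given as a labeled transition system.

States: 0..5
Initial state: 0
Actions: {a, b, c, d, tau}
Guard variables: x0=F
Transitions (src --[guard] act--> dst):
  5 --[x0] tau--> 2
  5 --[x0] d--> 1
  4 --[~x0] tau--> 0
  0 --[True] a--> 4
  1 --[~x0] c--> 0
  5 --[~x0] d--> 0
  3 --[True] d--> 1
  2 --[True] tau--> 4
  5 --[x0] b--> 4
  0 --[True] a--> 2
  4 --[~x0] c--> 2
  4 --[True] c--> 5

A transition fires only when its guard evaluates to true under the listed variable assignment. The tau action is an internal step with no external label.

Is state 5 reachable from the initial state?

After dropping false guards: 9 live edges.
Layer 0: {0}
Layer 1: {2,4}  total {0,2,4}
Layer 2: {5}  total {0,2,4,5}
R = {0,2,4,5}
witness 5: a·c

Answer: REACHABLE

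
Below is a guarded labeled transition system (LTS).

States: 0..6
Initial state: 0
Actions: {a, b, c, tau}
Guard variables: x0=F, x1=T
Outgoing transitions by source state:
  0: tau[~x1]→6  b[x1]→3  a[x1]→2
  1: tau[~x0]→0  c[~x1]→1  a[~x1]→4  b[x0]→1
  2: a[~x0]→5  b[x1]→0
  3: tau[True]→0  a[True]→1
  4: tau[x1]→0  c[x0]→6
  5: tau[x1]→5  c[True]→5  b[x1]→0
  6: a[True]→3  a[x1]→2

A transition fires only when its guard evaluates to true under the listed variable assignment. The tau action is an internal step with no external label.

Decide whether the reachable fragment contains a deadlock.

Answer: DEADLOCK-FREE

Trace:
Reachable = {0,1,2,3,5}
  0: a→2  b→3  [2 out]
  1: tau→0  [1 out]
  2: a→5  b→0  [2 out]
  3: a→1  tau→0  [2 out]
  5: b→0  c→5  tau→5  [3 out]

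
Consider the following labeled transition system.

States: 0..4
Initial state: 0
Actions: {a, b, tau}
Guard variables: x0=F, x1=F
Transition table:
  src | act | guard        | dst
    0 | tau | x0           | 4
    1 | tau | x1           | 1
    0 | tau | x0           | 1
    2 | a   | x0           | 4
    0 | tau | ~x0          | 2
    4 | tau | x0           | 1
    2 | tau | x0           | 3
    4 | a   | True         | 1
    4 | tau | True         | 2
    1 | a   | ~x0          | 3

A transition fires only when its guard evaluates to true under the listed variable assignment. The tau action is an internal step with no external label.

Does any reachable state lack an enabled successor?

Reach set: {0,2}
  0: tau→2  [1 out]
  2: ∅  [no exit]
trace reaching 2: tau

Answer: DEADLOCK at state 2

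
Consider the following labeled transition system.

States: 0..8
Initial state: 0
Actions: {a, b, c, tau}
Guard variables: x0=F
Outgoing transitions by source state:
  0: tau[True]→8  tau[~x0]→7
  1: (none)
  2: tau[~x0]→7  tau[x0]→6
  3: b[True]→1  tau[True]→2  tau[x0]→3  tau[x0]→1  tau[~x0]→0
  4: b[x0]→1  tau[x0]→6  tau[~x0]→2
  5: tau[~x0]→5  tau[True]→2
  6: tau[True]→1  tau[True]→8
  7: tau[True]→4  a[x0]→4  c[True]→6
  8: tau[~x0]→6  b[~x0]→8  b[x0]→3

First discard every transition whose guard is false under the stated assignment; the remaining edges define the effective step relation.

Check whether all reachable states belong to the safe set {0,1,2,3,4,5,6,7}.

Allowed set {0,1,2,3,4,5,6,7}
Reach set: {0,1,2,4,6,7,8}
  0: ✓
  1: ✓
  2: ✓
  4: ✓
  6: ✓
  7: ✓
  8: outside
witness against invariant: tau → 8

Answer: INVARIANT VIOLATED at state 8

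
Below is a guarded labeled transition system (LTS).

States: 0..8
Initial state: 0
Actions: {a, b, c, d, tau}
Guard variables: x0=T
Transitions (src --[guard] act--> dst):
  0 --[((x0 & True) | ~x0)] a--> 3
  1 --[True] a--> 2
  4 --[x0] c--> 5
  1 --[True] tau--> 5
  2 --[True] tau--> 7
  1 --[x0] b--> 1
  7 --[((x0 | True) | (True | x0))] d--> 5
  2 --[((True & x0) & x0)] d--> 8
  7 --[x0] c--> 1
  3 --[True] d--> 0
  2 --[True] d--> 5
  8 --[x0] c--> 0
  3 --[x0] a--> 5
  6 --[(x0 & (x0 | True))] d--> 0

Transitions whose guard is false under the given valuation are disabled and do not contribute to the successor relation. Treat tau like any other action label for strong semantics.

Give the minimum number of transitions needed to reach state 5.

Breadth-first toward 5:
  Layer 0: {0}
  Layer 1: {3}
  Layer 2: {5}
5 enters at depth 2; path a·a

Answer: 2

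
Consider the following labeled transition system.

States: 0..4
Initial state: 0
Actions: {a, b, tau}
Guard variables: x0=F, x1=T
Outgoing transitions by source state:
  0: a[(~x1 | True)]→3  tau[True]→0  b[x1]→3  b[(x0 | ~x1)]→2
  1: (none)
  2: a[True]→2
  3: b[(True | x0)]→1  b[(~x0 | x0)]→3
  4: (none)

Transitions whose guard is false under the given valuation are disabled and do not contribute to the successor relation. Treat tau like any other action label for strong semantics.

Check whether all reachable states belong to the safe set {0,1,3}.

Inv-set: {0,1,3}
Reachable = {0,1,3}
  0: ok
  1: ok
  3: ok

Answer: INVARIANT HOLDS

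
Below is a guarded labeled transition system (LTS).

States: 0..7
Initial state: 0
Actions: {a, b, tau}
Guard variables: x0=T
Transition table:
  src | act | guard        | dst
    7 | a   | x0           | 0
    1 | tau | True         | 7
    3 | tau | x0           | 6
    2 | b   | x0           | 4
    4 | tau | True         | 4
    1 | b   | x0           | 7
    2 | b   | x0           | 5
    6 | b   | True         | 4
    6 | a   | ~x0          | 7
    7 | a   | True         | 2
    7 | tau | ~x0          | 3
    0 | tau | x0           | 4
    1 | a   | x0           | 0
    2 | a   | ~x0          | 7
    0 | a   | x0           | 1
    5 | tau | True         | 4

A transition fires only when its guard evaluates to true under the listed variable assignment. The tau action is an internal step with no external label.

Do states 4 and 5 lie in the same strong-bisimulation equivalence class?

Answer: BISIMILAR

Analysis:
Compute ~ classes (split until stable):
  round 0: {{0,1,2,3,4,5,6,7}}
  round 1: {{0},{1},{2,6},{3,4,5},{7}}
  round 2: {{0},{1},{2,6},{3},{4,5},{7}}
Fixed point at round 3; 6 class(es).
[4]={4,5}  [5]={4,5}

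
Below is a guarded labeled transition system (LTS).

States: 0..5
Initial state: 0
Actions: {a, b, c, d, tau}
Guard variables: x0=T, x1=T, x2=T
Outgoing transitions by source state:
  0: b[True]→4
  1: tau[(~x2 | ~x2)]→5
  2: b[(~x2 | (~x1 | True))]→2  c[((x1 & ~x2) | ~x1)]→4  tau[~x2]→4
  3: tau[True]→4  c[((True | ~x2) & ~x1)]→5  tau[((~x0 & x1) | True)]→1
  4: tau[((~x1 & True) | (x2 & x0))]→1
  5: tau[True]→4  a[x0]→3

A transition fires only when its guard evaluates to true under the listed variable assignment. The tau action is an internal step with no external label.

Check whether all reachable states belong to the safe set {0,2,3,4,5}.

Safe = {0,2,3,4,5}
R = {0,1,4}
  0: ok
  1: ✗ unsafe
  4: ok
counterexample path to 1: b·tau

Answer: INVARIANT VIOLATED at state 1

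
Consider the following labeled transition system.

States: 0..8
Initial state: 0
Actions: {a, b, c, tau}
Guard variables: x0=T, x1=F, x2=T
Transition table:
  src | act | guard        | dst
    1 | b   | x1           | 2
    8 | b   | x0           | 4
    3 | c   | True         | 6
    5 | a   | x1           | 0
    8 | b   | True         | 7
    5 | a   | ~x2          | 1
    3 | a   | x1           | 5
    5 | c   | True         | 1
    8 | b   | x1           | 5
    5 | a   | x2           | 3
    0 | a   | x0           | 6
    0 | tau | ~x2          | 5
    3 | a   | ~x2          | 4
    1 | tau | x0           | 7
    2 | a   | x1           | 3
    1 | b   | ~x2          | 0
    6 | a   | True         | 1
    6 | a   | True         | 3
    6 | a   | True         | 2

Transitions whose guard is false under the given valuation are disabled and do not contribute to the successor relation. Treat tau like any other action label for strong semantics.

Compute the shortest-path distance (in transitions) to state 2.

BFS to 2:
  Layer 0: {0}
  Layer 1: {6}
  Layer 2: {1,2,3}
2 enters at depth 2; path a·a

Answer: 2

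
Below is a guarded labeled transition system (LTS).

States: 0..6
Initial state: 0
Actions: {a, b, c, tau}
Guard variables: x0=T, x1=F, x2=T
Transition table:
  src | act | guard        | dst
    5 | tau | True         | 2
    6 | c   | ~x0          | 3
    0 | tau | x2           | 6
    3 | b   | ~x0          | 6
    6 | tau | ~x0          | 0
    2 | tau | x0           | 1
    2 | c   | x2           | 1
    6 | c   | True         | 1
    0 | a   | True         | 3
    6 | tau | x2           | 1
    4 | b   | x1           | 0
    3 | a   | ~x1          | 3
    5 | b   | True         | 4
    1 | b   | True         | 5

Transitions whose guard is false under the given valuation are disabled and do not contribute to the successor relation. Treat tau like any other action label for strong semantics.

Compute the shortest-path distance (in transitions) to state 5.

BFS to 5:
  depth 0: {0}
  depth 1: {3,6}
  depth 2: {1}
  depth 3: {5}
depth(5)=3, e.g. tau·c·b

Answer: 3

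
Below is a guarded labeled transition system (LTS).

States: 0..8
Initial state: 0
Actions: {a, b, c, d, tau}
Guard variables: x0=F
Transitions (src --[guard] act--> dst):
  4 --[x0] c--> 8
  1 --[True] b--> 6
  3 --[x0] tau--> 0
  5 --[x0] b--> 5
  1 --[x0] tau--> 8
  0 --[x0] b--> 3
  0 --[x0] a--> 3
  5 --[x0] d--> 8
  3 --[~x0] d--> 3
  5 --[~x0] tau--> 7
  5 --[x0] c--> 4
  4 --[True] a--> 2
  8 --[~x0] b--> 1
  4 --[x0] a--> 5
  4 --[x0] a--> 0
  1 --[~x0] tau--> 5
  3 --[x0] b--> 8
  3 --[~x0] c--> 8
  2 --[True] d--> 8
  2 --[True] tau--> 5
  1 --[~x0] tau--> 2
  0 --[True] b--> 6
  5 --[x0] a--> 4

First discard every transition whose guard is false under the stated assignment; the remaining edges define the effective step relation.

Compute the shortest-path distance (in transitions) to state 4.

BFS to 4:
  depth 0: {0}
  depth 1: {6}
4 never appears.

Answer: UNREACHABLE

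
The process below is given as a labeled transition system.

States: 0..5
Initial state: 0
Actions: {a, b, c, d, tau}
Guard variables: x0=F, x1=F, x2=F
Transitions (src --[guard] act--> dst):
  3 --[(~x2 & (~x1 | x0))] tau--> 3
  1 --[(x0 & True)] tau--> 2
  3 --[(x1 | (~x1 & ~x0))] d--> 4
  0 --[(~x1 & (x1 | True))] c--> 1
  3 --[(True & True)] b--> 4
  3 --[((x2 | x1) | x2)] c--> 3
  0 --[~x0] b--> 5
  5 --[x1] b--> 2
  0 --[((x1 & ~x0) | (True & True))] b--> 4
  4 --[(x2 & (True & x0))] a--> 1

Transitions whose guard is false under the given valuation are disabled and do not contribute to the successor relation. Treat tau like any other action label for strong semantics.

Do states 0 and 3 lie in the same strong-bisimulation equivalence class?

Refine partition for ~:
  π0 = {{0,1,2,3,4,5}}
  π1 = {{0},{1,2,4,5},{3}}
stable after 2 split(s): 3 block(s)
class of 0: {0}; class of 3: {3}

Answer: NOT BISIMILAR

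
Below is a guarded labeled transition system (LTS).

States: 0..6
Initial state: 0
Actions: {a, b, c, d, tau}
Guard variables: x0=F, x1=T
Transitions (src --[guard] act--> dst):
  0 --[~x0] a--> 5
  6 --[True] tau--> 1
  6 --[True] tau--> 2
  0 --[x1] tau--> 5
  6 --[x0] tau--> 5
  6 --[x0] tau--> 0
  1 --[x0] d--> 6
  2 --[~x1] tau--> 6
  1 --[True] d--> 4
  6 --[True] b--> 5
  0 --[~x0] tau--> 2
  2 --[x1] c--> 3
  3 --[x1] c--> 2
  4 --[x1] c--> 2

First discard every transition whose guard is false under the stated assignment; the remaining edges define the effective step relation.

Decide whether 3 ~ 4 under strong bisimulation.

Answer: BISIMILAR

Trace:
Compute ~ classes (split until stable):
  round 0: {{0,1,2,3,4,5,6}}
  round 1: {{0},{1},{2,3,4},{5},{6}}
Fixed point at round 2; 5 class(es).
class of 3: {2,3,4}; class of 4: {2,3,4}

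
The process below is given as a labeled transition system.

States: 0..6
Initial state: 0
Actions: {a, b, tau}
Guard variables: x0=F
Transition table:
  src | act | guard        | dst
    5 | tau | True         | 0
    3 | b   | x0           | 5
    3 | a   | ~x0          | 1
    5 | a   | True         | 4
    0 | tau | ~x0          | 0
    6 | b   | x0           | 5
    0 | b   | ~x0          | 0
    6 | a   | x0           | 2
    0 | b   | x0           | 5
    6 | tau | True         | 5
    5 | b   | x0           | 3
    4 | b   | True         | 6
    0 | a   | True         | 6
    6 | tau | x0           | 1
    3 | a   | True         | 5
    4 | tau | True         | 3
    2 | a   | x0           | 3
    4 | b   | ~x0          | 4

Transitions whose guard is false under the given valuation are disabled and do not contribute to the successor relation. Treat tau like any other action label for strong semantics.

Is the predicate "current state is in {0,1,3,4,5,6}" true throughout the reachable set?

Answer: INVARIANT HOLDS

Trace:
Safe = {0,1,3,4,5,6}
Reachable = {0,1,3,4,5,6}
  0: ✓
  1: ✓
  3: ✓
  4: ✓
  5: ✓
  6: ✓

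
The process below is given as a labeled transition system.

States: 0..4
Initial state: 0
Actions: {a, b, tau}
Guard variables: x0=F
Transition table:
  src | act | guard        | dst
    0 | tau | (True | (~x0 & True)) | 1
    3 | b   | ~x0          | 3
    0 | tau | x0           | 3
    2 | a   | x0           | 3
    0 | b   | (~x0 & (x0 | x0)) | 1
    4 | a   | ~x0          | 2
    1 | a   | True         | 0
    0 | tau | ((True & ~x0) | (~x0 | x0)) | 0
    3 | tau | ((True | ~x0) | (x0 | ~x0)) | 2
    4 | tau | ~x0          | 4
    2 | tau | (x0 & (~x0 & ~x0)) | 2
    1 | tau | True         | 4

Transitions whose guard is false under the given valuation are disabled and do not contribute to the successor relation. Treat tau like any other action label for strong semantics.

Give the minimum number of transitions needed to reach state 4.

Breadth-first toward 4:
  depth 0: {0}
  depth 1: {1}
  depth 2: {4}
4 enters at depth 2; path tau·tau

Answer: 2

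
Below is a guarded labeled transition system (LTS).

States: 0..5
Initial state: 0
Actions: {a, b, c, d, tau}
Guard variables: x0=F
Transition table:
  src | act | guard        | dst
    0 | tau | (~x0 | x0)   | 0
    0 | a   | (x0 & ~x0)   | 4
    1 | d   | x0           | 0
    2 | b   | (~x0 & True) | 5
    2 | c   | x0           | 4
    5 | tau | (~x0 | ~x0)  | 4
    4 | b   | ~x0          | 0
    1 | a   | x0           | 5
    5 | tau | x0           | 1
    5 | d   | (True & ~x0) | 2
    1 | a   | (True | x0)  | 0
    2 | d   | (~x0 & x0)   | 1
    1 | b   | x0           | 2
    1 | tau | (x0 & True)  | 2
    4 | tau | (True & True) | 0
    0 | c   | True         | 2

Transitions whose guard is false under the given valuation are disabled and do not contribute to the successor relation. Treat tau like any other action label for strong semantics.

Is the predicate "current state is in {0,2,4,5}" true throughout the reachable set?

Answer: INVARIANT HOLDS

Analysis:
Inv-set: {0,2,4,5}
Reach set: {0,2,4,5}
  0: ok
  2: ok
  4: ok
  5: ok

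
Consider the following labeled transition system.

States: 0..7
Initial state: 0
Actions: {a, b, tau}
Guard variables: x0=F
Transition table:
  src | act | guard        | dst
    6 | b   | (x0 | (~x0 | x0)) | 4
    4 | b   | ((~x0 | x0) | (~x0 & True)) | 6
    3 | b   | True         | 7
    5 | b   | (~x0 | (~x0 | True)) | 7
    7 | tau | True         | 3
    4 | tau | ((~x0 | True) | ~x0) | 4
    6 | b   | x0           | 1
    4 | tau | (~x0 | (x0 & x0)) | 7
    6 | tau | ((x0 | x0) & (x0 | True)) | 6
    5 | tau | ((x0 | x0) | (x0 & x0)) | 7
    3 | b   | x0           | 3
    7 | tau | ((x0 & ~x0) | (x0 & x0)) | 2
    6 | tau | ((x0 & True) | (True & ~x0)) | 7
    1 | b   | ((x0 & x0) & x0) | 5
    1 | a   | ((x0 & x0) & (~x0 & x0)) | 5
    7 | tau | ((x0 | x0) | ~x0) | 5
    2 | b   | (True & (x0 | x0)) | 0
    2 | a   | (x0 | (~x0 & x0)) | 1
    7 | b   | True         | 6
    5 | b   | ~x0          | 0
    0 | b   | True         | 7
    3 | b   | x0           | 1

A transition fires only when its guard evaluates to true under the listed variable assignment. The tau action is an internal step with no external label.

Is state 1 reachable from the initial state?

Answer: UNREACHABLE

Working:
Guard filter leaves 12 enabled edge(s).
Layer 0: {0}
Layer 1: {7}  now seen {0,7}
Layer 2: {3,5,6}  now seen {0,3,5,6,7}
Layer 3: {4}  now seen {0,3,4,5,6,7}
Reach set: {0,3,4,5,6,7}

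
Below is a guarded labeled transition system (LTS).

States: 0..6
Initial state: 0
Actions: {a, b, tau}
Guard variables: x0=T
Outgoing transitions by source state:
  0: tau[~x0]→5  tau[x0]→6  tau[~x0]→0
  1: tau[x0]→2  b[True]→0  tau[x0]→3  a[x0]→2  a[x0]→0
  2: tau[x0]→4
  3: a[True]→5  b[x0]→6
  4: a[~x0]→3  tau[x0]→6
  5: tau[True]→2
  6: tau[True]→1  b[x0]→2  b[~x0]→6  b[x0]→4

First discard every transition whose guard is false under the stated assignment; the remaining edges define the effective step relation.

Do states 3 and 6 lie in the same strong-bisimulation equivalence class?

Refine partition for ~:
  P[0] = {{0,1,2,3,4,5,6}}
  P[1] = {{0,2,4,5},{1},{3},{6}}
  P[2] = {{0,4},{1},{2,5},{3},{6}}
  P[3] = {{0,4},{1},{2},{3},{5},{6}}
stable after 4 split(s): 6 block(s)
class of 3: {3}; class of 6: {6}

Answer: NOT BISIMILAR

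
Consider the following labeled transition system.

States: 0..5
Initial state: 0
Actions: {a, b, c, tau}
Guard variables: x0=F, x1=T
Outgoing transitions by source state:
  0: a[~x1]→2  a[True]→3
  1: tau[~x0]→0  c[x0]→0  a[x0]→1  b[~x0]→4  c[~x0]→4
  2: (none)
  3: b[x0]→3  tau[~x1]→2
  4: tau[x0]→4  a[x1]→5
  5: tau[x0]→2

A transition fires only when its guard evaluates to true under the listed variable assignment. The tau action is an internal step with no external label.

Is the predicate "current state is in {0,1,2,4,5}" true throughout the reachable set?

Answer: INVARIANT VIOLATED at state 3

Analysis:
Allowed set {0,1,2,4,5}
Reachable = {0,3}
  0: ok
  3: VIOLATES
witness against invariant: a → 3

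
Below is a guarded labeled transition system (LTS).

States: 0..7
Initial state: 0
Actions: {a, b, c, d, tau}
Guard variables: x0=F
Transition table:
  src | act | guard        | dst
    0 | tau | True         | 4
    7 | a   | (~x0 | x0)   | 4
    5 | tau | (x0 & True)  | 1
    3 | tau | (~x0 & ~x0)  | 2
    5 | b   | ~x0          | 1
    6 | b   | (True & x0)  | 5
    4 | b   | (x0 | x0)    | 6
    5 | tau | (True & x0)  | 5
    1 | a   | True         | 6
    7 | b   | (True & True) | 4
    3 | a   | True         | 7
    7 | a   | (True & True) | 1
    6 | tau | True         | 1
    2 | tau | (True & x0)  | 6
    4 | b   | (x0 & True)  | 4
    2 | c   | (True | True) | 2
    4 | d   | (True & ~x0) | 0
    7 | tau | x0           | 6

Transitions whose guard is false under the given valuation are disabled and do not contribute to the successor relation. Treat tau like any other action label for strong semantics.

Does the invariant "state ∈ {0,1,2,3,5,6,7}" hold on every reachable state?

Allowed set {0,1,2,3,5,6,7}
Reachable = {0,4}
  0: ok
  4: ✗ unsafe
witness against invariant: tau → 4

Answer: INVARIANT VIOLATED at state 4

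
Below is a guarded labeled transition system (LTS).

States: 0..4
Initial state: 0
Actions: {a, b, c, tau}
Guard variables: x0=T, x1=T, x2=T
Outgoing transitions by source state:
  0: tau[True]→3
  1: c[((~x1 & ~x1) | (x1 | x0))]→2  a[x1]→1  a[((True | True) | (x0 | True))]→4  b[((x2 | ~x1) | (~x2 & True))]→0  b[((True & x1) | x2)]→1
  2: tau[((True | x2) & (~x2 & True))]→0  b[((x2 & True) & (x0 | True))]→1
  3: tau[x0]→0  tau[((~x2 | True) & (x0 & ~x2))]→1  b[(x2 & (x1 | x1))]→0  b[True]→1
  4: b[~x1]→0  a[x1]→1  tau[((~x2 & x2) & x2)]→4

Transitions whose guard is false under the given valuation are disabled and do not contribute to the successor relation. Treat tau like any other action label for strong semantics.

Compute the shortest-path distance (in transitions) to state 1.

Breadth-first toward 1:
  Layer 0: {0}
  Layer 1: {3}
  Layer 2: {1}
depth(1)=2, e.g. tau·b

Answer: 2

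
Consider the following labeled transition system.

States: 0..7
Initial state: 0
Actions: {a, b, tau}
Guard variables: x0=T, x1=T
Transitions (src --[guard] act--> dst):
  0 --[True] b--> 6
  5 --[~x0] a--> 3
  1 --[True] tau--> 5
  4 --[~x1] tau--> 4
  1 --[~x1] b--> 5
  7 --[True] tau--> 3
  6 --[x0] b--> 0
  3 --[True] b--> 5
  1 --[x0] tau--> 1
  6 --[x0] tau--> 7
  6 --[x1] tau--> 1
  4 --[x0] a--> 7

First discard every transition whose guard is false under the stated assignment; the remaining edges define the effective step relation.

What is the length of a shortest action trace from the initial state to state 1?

Layered search for 1:
  depth 0: {0}
  depth 1: {6}
  depth 2: {1,7}
depth(1)=2, e.g. b·tau

Answer: 2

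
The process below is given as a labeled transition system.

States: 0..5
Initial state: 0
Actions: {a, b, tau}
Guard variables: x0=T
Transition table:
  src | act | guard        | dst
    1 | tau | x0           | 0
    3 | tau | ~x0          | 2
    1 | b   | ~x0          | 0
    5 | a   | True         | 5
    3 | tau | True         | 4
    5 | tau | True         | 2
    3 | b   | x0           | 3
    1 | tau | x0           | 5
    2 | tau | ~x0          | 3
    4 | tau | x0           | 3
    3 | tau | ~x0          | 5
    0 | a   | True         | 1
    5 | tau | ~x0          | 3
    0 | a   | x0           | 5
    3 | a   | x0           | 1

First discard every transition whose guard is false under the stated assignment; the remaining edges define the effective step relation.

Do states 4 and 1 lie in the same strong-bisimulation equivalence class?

Answer: NOT BISIMILAR

Analysis:
Bisimulation quotient by refinement:
  π0 = {{0,1,2,3,4,5}}
  π1 = {{0},{1,4},{2},{3},{5}}
  π2 = {{0},{1},{2},{3},{4},{5}}
6 equivalence class(es) (converged in 3)
[4]={4}  [1]={1}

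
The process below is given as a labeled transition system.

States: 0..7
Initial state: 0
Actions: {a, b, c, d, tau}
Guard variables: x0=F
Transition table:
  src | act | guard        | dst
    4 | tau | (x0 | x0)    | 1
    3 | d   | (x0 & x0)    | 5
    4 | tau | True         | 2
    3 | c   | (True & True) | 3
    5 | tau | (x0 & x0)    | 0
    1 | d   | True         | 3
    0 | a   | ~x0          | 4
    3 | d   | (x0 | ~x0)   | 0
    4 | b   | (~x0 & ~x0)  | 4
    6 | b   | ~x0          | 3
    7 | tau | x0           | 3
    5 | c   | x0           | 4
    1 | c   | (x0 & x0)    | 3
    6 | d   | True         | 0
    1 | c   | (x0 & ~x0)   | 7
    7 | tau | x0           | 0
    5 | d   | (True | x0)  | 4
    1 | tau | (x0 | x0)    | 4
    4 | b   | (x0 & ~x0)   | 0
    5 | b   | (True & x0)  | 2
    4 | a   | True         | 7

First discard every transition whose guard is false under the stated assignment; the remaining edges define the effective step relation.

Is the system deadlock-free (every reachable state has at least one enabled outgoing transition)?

Reachable = {0,2,4,7}
  0: a→4  [1 exit(s)]
  2: ∅  [deadlock]
  4: a→7  b→4  tau→2  [3 exit(s)]
  7: ∅  [deadlock]
trace reaching 2: a·tau

Answer: DEADLOCK at state 2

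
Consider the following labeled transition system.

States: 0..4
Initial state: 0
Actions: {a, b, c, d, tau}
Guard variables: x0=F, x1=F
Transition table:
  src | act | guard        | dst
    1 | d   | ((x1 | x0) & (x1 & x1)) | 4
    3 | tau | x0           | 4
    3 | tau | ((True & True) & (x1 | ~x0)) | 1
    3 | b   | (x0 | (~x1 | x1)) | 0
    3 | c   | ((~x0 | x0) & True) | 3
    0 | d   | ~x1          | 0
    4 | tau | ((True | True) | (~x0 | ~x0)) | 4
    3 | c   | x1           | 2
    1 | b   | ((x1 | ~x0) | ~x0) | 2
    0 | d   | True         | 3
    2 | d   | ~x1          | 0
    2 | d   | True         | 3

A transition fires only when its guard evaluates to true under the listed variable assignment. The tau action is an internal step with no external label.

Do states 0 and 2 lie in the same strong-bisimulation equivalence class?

Answer: BISIMILAR

Working:
Compute ~ classes (split until stable):
  round 0: {{0,1,2,3,4}}
  round 1: {{0,2},{1},{3},{4}}
Fixed point at round 2; 4 class(es).
class of 0: {0,2}; class of 2: {0,2}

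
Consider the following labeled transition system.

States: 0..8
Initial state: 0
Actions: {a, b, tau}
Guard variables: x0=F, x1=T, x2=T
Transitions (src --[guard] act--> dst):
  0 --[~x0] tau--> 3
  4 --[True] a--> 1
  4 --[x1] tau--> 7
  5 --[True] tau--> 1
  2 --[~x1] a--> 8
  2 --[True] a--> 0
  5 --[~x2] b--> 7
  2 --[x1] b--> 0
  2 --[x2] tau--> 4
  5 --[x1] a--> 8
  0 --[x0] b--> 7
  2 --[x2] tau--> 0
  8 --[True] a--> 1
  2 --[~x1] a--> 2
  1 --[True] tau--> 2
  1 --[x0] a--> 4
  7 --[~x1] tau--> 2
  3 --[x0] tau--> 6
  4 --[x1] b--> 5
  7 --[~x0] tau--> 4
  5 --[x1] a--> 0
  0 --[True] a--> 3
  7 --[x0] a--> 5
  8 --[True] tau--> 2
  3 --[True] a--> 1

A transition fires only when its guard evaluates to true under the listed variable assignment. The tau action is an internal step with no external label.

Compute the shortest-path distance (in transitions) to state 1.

Breadth-first toward 1:
  L0 = {0}
  L1 = {3}
  L2 = {1}
first hit 1 at d=2 via a·a

Answer: 2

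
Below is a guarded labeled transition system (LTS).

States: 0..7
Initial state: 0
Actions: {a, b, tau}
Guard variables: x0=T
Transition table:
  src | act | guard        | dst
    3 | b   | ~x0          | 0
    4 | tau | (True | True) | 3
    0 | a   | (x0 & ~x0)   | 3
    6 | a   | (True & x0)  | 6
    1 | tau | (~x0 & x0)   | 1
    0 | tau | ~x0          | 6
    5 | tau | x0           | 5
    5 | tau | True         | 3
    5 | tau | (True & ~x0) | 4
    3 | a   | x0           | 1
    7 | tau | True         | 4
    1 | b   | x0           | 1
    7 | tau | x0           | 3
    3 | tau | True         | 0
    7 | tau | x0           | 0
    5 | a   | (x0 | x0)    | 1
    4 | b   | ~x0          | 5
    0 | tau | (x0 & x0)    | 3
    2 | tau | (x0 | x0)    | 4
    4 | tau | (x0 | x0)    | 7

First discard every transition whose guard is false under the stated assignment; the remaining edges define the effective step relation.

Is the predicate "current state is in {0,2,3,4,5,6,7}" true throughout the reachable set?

Inv-set: {0,2,3,4,5,6,7}
Reach set: {0,1,3}
  0: safe
  1: outside
  3: safe
reach 1 via tau·a — violates

Answer: INVARIANT VIOLATED at state 1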